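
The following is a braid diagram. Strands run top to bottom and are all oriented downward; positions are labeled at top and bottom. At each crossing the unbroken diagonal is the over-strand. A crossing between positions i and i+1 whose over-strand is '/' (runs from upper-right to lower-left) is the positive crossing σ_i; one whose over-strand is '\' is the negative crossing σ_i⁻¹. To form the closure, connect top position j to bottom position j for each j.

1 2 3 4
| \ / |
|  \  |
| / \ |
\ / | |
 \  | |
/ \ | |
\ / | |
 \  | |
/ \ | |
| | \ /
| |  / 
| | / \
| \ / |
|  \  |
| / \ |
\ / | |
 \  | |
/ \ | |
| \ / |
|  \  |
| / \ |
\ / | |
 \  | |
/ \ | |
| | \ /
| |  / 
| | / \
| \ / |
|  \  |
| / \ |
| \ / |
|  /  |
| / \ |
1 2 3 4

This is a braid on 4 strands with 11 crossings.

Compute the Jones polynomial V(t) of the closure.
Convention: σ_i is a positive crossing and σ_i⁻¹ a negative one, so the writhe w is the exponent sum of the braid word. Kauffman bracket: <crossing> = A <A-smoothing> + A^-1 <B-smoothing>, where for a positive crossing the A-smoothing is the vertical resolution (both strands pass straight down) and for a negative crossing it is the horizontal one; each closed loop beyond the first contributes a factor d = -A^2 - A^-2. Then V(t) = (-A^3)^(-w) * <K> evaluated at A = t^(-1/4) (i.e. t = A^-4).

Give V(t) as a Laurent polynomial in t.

1 - t^-1 + 2*t^-2 - 2*t^-3 + 2*t^-4 - 2*t^-5 + 2*t^-6 - t^-7

Derivation:
Reading the diagram top to bottom ('/'-over between positions i,i+1 = s_i, '\'-over = s_i^-1): braid word = s2^-1 s1^-1 s1^-1 s3 s2^-1 s1^-1 s2^-1 s1^-1 s3 s2^-1 s2.
The presented braid s2^-1 s1^-1 s1^-1 s3 s2^-1 s1^-1 s2^-1 s1^-1 s3 s2^-1 s2 on 4 strands reduces by inverse Markov moves (closure unchanged at each step):
  Deconjugate: the word is γ·β·γ⁻¹ with γ = s2^-1 (prefix) and γ⁻¹ = s2 (suffix); strip both.
Reduced to β = s1^-1 s1^-1 s3 s2^-1 s1^-1 s2^-1 s1^-1 s3 s2^-1 on 4 strands, 9 crossings.
Compute on β:
Braid: s1^-1 s1^-1 s3 s2^-1 s1^-1 s2^-1 s1^-1 s3 s2^-1 on 4 strands, 9 crossings.
Writhe w = (#positive) - (#negative) = 2 - 7 = -5.
Enumerate smoothing states for the bracket polynomial. There are 2^9 = 512 states.
Each crossing splits two ways (0=vertical, 1=horizontal). The state's weight is A^(#A-smoothings - #B-smoothings) * d^(loops - 1).
Tabulate the states by total A-exponent and number of loops L (A-exp: L × count):
  A^9: L=3 ×1
  A^7: L=2 ×4, L=4 ×5
  A^5: L=1 ×4, L=3 ×26, L=5 ×6
  A^3: L=2 ×43, L=4 ×40, L=6 ×1
  A^1: L=1 ×23, L=3 ×92, L=5 ×11
  A^-1: L=2 ×91, L=4 ×34, L=6 ×1
  A^-3: L=1 ×32, L=3 ×48, L=5 ×4
  A^-5: L=2 ×28, L=4 ×8
  A^-7: L=3 ×9
  A^-9: L=4 ×1
Each group contributes A^e * Σ count * d^(L-1):
Powers of d = -A^2 - A^-2: d^2 = A^4 + 2 + A^-4; d^3 = -A^6 - 3*A^2 - 3*A^-2 - A^-6; d^4 = A^8 + 4*A^4 + 6 + 4*A^-4 + A^-8; d^5 = -A^10 - 5*A^6 - 10*A^2 - 10*A^-2 - 5*A^-6 - A^-10.
  A^9 * (d^2) = A^13 + 2*A^9 + A^5
  A^7 * (4*d + 5*d^3) = -5*A^13 - 19*A^9 - 19*A^5 - 5*A
  A^5 * (4 + 26*d^2 + 6*d^4) = 6*A^13 + 50*A^9 + 92*A^5 + 50*A + 6*A^-3
  A^3 * (43*d + 40*d^3 + d^5) = -A^13 - 45*A^9 - 173*A^5 - 173*A - 45*A^-3 - A^-7
  A^1 * (23 + 92*d^2 + 11*d^4) = 11*A^9 + 136*A^5 + 273*A + 136*A^-3 + 11*A^-7
  A^-1 * (91*d + 34*d^3 + d^5) = -A^9 - 39*A^5 - 203*A - 203*A^-3 - 39*A^-7 - A^-11
  A^-3 * (32 + 48*d^2 + 4*d^4) = 4*A^5 + 64*A + 152*A^-3 + 64*A^-7 + 4*A^-11
  A^-5 * (28*d + 8*d^3) = -8*A - 52*A^-3 - 52*A^-7 - 8*A^-11
  A^-7 * (9*d^2) = 9*A^-3 + 18*A^-7 + 9*A^-11
  A^-9 * (d^3) = -A^-3 - 3*A^-7 - 3*A^-11 - A^-15
Summing the groups: <K> = A^13 - 2*A^9 + 2*A^5 - 2*A + 2*A^-3 - 2*A^-7 + A^-11 - A^-15
Normalise by the writhe: (-A^3)^(-w) = (-A^3)^(5) = -A^15, so f(A) = -A^15 * <K> = -A^28 + 2*A^24 - 2*A^20 + 2*A^16 - 2*A^12 + 2*A^8 - A^4 + 1.
Substitute A = t^(-1/4), i.e. A^e → t^(-e/4): V(t) = 1 - t^-1 + 2*t^-2 - 2*t^-3 + 2*t^-4 - 2*t^-5 + 2*t^-6 - t^-7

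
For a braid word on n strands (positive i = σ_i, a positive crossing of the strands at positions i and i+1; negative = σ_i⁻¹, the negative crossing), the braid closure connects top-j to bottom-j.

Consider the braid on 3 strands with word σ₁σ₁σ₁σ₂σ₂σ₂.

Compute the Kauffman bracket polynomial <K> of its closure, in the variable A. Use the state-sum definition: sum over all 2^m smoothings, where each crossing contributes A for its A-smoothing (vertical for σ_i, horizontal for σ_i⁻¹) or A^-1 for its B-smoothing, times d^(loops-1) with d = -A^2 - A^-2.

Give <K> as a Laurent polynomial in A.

Braid: s1 s1 s1 s2 s2 s2 on 3 strands, 6 crossings.
Writhe w = (#positive) - (#negative) = 6 - 0 = 6.
Computing the Kauffman bracket via state sum. There are 2^6 = 64 states.
Each crossing splits two ways (0=vertical, 1=horizontal). The state's weight is A^(#A-smoothings - #B-smoothings) * d^(loops - 1).
Tabulate the states by total A-exponent and number of loops L (A-exp: L × count):
  A^6: L=3 ×1
  A^4: L=2 ×6
  A^2: L=1 ×9, L=3 ×6
  A^0: L=2 ×18, L=4 ×2
  A^-2: L=3 ×15
  A^-4: L=4 ×6
  A^-6: L=5 ×1
Each group contributes A^e * Σ count * d^(L-1):
Powers of d = -A^2 - A^-2: d^2 = A^4 + 2 + A^-4; d^3 = -A^6 - 3*A^2 - 3*A^-2 - A^-6; d^4 = A^8 + 4*A^4 + 6 + 4*A^-4 + A^-8.
  A^6 * (d^2) = A^10 + 2*A^6 + A^2
  A^4 * (6*d) = -6*A^6 - 6*A^2
  A^2 * (9 + 6*d^2) = 6*A^6 + 21*A^2 + 6*A^-2
  A^0 * (18*d + 2*d^3) = -2*A^6 - 24*A^2 - 24*A^-2 - 2*A^-6
  A^-2 * (15*d^2) = 15*A^2 + 30*A^-2 + 15*A^-6
  A^-4 * (6*d^3) = -6*A^2 - 18*A^-2 - 18*A^-6 - 6*A^-10
  A^-6 * (d^4) = A^2 + 4*A^-2 + 6*A^-6 + 4*A^-10 + A^-14
Summing the groups: <K> = A^10 + 2*A^2 - 2*A^-2 + A^-6 - 2*A^-10 + A^-14

Answer: A^10 + 2*A^2 - 2*A^-2 + A^-6 - 2*A^-10 + A^-14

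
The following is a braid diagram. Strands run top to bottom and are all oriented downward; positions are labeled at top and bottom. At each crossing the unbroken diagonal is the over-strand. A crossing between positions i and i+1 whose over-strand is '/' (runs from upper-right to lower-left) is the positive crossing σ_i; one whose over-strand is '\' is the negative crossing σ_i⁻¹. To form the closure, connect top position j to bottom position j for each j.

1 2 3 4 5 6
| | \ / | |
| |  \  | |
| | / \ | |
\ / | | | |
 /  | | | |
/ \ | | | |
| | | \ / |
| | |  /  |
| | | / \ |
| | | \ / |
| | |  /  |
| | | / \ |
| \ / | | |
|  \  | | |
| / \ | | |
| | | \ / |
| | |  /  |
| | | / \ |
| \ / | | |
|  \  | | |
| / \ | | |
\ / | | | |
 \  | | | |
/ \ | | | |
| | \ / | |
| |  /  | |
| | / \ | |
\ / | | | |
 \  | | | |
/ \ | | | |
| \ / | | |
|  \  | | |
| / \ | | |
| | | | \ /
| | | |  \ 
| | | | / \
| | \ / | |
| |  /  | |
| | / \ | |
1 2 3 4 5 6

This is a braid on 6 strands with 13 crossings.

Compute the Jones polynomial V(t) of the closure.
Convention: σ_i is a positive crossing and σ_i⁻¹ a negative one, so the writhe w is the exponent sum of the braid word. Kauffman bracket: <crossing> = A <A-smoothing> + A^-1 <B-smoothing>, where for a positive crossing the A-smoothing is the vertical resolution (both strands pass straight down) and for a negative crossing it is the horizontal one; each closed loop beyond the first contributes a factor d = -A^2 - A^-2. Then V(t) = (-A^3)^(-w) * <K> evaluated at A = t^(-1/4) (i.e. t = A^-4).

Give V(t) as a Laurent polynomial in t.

Reading the diagram top to bottom ('/'-over between positions i,i+1 = s_i, '\'-over = s_i^-1): braid word = s3^-1 s1 s4 s4 s2^-1 s4 s2^-1 s1^-1 s3 s1^-1 s2^-1 s5^-1 s3.
The presented braid s3^-1 s1 s4 s4 s2^-1 s4 s2^-1 s1^-1 s3 s1^-1 s2^-1 s5^-1 s3 on 6 strands reduces by inverse Markov moves (closure unchanged at each step):
  Deconjugate: the word is γ·β·γ⁻¹ with γ = s3^-1 (prefix) and γ⁻¹ = s3 (suffix); strip both.
  Destabilize: the word has the form β·s5^-1 where s5^-1 occurs only as the final letter (β ∈ B_5); drop it and the last strand → 5 strands.
Reduced to β = s1 s4 s4 s2^-1 s4 s2^-1 s1^-1 s3 s1^-1 s2^-1 on 5 strands, 10 crossings.
Compute on β:
Braid: s1 s4 s4 s2^-1 s4 s2^-1 s1^-1 s3 s1^-1 s2^-1 on 5 strands, 10 crossings.
Writhe w = (#positive) - (#negative) = 5 - 5 = 0.
State-sum expansion of <K>. There are 2^10 = 1024 states.
For each crossing: s=0 is the vertical smoothing, s=1 horizontal. Crossing k contributes A^(sign_k * (1 - 2*s_k)); loop factor d = -A^2 - A^-2.
Tabulate the states by total A-exponent and number of loops L (A-exp: L × count):
  A^10: L=6 ×1
  A^8: L=5 ×10
  A^6: L=4 ×40, L=6 ×5
  A^4: L=3 ×80, L=5 ×39, L=7 ×1
  A^2: L=2 ×79, L=4 ×117, L=6 ×14
  A^0: L=1 ×30, L=3 ×158, L=5 ×62, L=7 ×2
  A^-2: L=2 ×84, L=4 ×111, L=6 ×15
  A^-4: L=1 ×9, L=3 ×74, L=5 ×36, L=7 ×1
  A^-6: L=2 ×12, L=4 ×29, L=6 ×4
  A^-8: L=3 ×6, L=5 ×4
  A^-10: L=4 ×1
Each group contributes A^e * Σ count * d^(L-1):
Powers of d = -A^2 - A^-2: d^2 = A^4 + 2 + A^-4; d^3 = -A^6 - 3*A^2 - 3*A^-2 - A^-6; d^4 = A^8 + 4*A^4 + 6 + 4*A^-4 + A^-8; d^5 = -A^10 - 5*A^6 - 10*A^2 - 10*A^-2 - 5*A^-6 - A^-10; d^6 = A^12 + 6*A^8 + 15*A^4 + 20 + 15*A^-4 + 6*A^-8 + A^-12.
  A^10 * (d^5) = -A^20 - 5*A^16 - 10*A^12 - 10*A^8 - 5*A^4 - 1
  A^8 * (10*d^4) = 10*A^16 + 40*A^12 + 60*A^8 + 40*A^4 + 10
  A^6 * (40*d^3 + 5*d^5) = -5*A^16 - 65*A^12 - 170*A^8 - 170*A^4 - 65 - 5*A^-4
  A^4 * (80*d^2 + 39*d^4 + d^6) = A^16 + 45*A^12 + 251*A^8 + 414*A^4 + 251 + 45*A^-4 + A^-8
  A^2 * (79*d + 117*d^3 + 14*d^5) = -14*A^12 - 187*A^8 - 570*A^4 - 570 - 187*A^-4 - 14*A^-8
  A^0 * (30 + 158*d^2 + 62*d^4 + 2*d^6) = 2*A^12 + 74*A^8 + 436*A^4 + 758 + 436*A^-4 + 74*A^-8 + 2*A^-12
  A^-2 * (84*d + 111*d^3 + 15*d^5) = -15*A^8 - 186*A^4 - 567 - 567*A^-4 - 186*A^-8 - 15*A^-12
  A^-4 * (9 + 74*d^2 + 36*d^4 + d^6) = A^8 + 42*A^4 + 233 + 393*A^-4 + 233*A^-8 + 42*A^-12 + A^-16
  A^-6 * (12*d + 29*d^3 + 4*d^5) = -4*A^4 - 49 - 139*A^-4 - 139*A^-8 - 49*A^-12 - 4*A^-16
  A^-8 * (6*d^2 + 4*d^4) = 4 + 22*A^-4 + 36*A^-8 + 22*A^-12 + 4*A^-16
  A^-10 * (d^3) = -A^-4 - 3*A^-8 - 3*A^-12 - A^-16
Summing the groups: <K> = -A^20 + A^16 - 2*A^12 + 4*A^8 - 3*A^4 + 4 - 3*A^-4 + 2*A^-8 - A^-12
Normalise by the writhe: (-A^3)^(-w) = (-A^3)^(0) = 1, so f(A) = 1 * <K> = -A^20 + A^16 - 2*A^12 + 4*A^8 - 3*A^4 + 4 - 3*A^-4 + 2*A^-8 - A^-12.
Substitute A = t^(-1/4), i.e. A^e → t^(-e/4): V(t) = -t^3 + 2*t^2 - 3*t + 4 - 3*t^-1 + 4*t^-2 - 2*t^-3 + t^-4 - t^-5

Answer: -t^3 + 2*t^2 - 3*t + 4 - 3*t^-1 + 4*t^-2 - 2*t^-3 + t^-4 - t^-5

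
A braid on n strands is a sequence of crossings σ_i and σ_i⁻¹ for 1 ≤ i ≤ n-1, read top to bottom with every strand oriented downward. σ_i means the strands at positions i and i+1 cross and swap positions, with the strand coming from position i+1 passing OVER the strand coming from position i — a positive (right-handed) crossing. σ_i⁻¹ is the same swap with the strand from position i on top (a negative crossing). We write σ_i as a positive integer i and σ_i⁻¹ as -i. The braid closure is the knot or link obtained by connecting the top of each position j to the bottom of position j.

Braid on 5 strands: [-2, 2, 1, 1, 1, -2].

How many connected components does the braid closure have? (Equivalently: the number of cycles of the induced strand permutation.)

3

Derivation:
Track the strand permutation on 5 strands, starting from identity.
  step 1: s2^-1 swaps positions 2,3 -> [1 3 2 4 5]
  step 2: s2 swaps positions 2,3 -> [1 2 3 4 5]
  step 3: s1 swaps positions 1,2 -> [2 1 3 4 5]
  step 4: s1 swaps positions 1,2 -> [1 2 3 4 5]
  step 5: s1 swaps positions 1,2 -> [2 1 3 4 5]
  step 6: s2^-1 swaps positions 2,3 -> [2 3 1 4 5]
Final permutation (position -> original strand): [2 3 1 4 5]
Closure components = cycle count of this permutation = 3.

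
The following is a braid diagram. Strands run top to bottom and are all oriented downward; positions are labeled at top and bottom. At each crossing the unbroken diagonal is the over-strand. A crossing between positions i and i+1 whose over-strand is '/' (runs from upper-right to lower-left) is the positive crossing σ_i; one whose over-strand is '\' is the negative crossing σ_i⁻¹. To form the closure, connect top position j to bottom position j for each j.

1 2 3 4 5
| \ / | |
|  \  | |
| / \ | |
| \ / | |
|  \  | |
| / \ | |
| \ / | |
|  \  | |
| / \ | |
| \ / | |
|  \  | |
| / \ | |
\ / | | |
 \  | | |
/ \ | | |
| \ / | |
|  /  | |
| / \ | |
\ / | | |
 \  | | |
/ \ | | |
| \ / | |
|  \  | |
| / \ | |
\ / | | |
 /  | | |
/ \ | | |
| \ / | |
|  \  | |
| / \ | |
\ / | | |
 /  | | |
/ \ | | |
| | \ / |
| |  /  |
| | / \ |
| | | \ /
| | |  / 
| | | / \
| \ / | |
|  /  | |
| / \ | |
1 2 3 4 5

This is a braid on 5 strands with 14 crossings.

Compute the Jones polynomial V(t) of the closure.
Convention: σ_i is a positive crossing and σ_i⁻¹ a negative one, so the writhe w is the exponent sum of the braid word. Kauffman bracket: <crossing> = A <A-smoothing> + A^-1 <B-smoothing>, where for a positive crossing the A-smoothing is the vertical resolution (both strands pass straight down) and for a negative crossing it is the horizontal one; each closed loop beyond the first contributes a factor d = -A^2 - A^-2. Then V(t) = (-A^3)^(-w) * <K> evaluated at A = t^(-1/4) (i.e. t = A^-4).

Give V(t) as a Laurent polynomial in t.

Reading the diagram top to bottom ('/'-over between positions i,i+1 = s_i, '\'-over = s_i^-1): braid word = s2^-1 s2^-1 s2^-1 s2^-1 s1^-1 s2 s1^-1 s2^-1 s1 s2^-1 s1 s3 s4 s2.
The presented braid s2^-1 s2^-1 s2^-1 s2^-1 s1^-1 s2 s1^-1 s2^-1 s1 s2^-1 s1 s3 s4 s2 on 5 strands reduces by inverse Markov moves (closure unchanged at each step):
  Deconjugate: the word is γ·β·γ⁻¹ with γ = s2^-1 (prefix) and γ⁻¹ = s2 (suffix); strip both.
  Destabilize: the word has the form β·s4 where s4 occurs only as the final letter (β ∈ B_4); drop it and the last strand → 4 strands.
  Destabilize: the word has the form β·s3 where s3 occurs only as the final letter (β ∈ B_3); drop it and the last strand → 3 strands.
Reduced to β = s2^-1 s2^-1 s2^-1 s1^-1 s2 s1^-1 s2^-1 s1 s2^-1 s1 on 3 strands, 10 crossings.
Compute on β:
Braid: s2^-1 s2^-1 s2^-1 s1^-1 s2 s1^-1 s2^-1 s1 s2^-1 s1 on 3 strands, 10 crossings.
Writhe w = (#positive) - (#negative) = 3 - 7 = -4.
Enumerate smoothing states for the bracket polynomial. There are 2^10 = 1024 states.
Smooth each crossing (0=||, 1=⌣⌢); contribution A^(Σ sign_k(1-2s_k)) * d^(L-1).
Tabulate the states by total A-exponent and number of loops L (A-exp: L × count):
  A^10: L=6 ×1
  A^8: L=5 ×10
  A^6: L=4 ×41, L=6 ×4
  A^4: L=3 ×88, L=5 ×31, L=7 ×1
  A^2: L=2 ×102, L=4 ×99, L=6 ×9
  A^0: L=1 ×54, L=3 ×162, L=5 ×36
  A^-2: L=2 ×134, L=4 ×74, L=6 ×2
  A^-4: L=1 ×30, L=3 ×82, L=5 ×8
  A^-6: L=2 ×32, L=4 ×13
  A^-8: L=1 ×3, L=3 ×7
  A^-10: L=2 ×1
Each group contributes A^e * Σ count * d^(L-1):
Powers of d = -A^2 - A^-2: d^2 = A^4 + 2 + A^-4; d^3 = -A^6 - 3*A^2 - 3*A^-2 - A^-6; d^4 = A^8 + 4*A^4 + 6 + 4*A^-4 + A^-8; d^5 = -A^10 - 5*A^6 - 10*A^2 - 10*A^-2 - 5*A^-6 - A^-10; d^6 = A^12 + 6*A^8 + 15*A^4 + 20 + 15*A^-4 + 6*A^-8 + A^-12.
  A^10 * (d^5) = -A^20 - 5*A^16 - 10*A^12 - 10*A^8 - 5*A^4 - 1
  A^8 * (10*d^4) = 10*A^16 + 40*A^12 + 60*A^8 + 40*A^4 + 10
  A^6 * (41*d^3 + 4*d^5) = -4*A^16 - 61*A^12 - 163*A^8 - 163*A^4 - 61 - 4*A^-4
  A^4 * (88*d^2 + 31*d^4 + d^6) = A^16 + 37*A^12 + 227*A^8 + 382*A^4 + 227 + 37*A^-4 + A^-8
  A^2 * (102*d + 99*d^3 + 9*d^5) = -9*A^12 - 144*A^8 - 489*A^4 - 489 - 144*A^-4 - 9*A^-8
  A^0 * (54 + 162*d^2 + 36*d^4) = 36*A^8 + 306*A^4 + 594 + 306*A^-4 + 36*A^-8
  A^-2 * (134*d + 74*d^3 + 2*d^5) = -2*A^8 - 84*A^4 - 376 - 376*A^-4 - 84*A^-8 - 2*A^-12
  A^-4 * (30 + 82*d^2 + 8*d^4) = 8*A^4 + 114 + 242*A^-4 + 114*A^-8 + 8*A^-12
  A^-6 * (32*d + 13*d^3) = -13 - 71*A^-4 - 71*A^-8 - 13*A^-12
  A^-8 * (3 + 7*d^2) = 7*A^-4 + 17*A^-8 + 7*A^-12
  A^-10 * (d) = -A^-8 - A^-12
Summing the groups: <K> = -A^20 + 2*A^16 - 3*A^12 + 4*A^8 - 5*A^4 + 5 - 3*A^-4 + 3*A^-8 - A^-12
Normalise by the writhe: (-A^3)^(-w) = (-A^3)^(4) = A^12, so f(A) = A^12 * <K> = -A^32 + 2*A^28 - 3*A^24 + 4*A^20 - 5*A^16 + 5*A^12 - 3*A^8 + 3*A^4 - 1.
Substitute A = t^(-1/4), i.e. A^e → t^(-e/4): V(t) = -1 + 3*t^-1 - 3*t^-2 + 5*t^-3 - 5*t^-4 + 4*t^-5 - 3*t^-6 + 2*t^-7 - t^-8

Answer: -1 + 3*t^-1 - 3*t^-2 + 5*t^-3 - 5*t^-4 + 4*t^-5 - 3*t^-6 + 2*t^-7 - t^-8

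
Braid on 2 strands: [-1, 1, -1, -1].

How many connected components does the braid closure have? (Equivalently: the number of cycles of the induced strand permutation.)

Track the strand permutation on 2 strands, starting from identity.
  step 1: s1^-1 swaps positions 1,2 -> [2 1]
  step 2: s1 swaps positions 1,2 -> [1 2]
  step 3: s1^-1 swaps positions 1,2 -> [2 1]
  step 4: s1^-1 swaps positions 1,2 -> [1 2]
Final permutation (position -> original strand): [1 2]
Closure components = cycle count of this permutation = 2.

Answer: 2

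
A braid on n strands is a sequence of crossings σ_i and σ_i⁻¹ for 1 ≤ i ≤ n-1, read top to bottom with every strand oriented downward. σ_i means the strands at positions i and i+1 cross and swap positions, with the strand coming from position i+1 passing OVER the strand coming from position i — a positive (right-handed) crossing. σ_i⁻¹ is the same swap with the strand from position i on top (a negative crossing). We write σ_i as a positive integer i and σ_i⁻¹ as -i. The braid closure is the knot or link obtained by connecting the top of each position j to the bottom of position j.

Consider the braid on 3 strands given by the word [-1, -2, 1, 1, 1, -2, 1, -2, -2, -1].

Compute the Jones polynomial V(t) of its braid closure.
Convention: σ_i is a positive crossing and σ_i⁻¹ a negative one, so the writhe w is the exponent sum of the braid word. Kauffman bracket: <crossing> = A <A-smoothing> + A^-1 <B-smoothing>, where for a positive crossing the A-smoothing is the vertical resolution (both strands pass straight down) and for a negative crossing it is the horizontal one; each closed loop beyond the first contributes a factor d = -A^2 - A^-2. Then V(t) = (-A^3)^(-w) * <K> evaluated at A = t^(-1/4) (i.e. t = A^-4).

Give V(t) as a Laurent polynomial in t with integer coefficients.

t^2 - 2*t + 3 - 3*t^-1 + 4*t^-2 - 3*t^-3 + 2*t^-4 - 2*t^-5 + t^-6

Derivation:
Braid: s1^-1 s2^-1 s1 s1 s1 s2^-1 s1 s2^-1 s2^-1 s1^-1 on 3 strands, 10 crossings.
Writhe w = (#positive) - (#negative) = 4 - 6 = -2.
Enumerate smoothing states for the bracket polynomial. There are 2^10 = 1024 states.
For each crossing: s=0 is the vertical smoothing, s=1 horizontal. Crossing k contributes A^(sign_k * (1 - 2*s_k)); loop factor d = -A^2 - A^-2.
Tabulate the states by total A-exponent and number of loops L (A-exp: L × count):
  A^10: L=5 ×1
  A^8: L=4 ×10
  A^6: L=3 ×38, L=5 ×7
  A^4: L=2 ×67, L=4 ×49, L=6 ×4
  A^2: L=1 ×46, L=3 ×130, L=5 ×33, L=7 ×1
  A^0: L=2 ×131, L=4 ×110, L=6 ×11
  A^-2: L=1 ×25, L=3 ×133, L=5 ×51, L=7 ×1
  A^-4: L=2 ×37, L=4 ×72, L=6 ×11
  A^-6: L=3 ×25, L=5 ×19, L=7 ×1
  A^-8: L=4 ×8, L=6 ×2
  A^-10: L=5 ×1
Each group contributes A^e * Σ count * d^(L-1):
Powers of d = -A^2 - A^-2: d^2 = A^4 + 2 + A^-4; d^3 = -A^6 - 3*A^2 - 3*A^-2 - A^-6; d^4 = A^8 + 4*A^4 + 6 + 4*A^-4 + A^-8; d^5 = -A^10 - 5*A^6 - 10*A^2 - 10*A^-2 - 5*A^-6 - A^-10; d^6 = A^12 + 6*A^8 + 15*A^4 + 20 + 15*A^-4 + 6*A^-8 + A^-12.
  A^10 * (d^4) = A^18 + 4*A^14 + 6*A^10 + 4*A^6 + A^2
  A^8 * (10*d^3) = -10*A^14 - 30*A^10 - 30*A^6 - 10*A^2
  A^6 * (38*d^2 + 7*d^4) = 7*A^14 + 66*A^10 + 118*A^6 + 66*A^2 + 7*A^-2
  A^4 * (67*d + 49*d^3 + 4*d^5) = -4*A^14 - 69*A^10 - 254*A^6 - 254*A^2 - 69*A^-2 - 4*A^-6
  A^2 * (46 + 130*d^2 + 33*d^4 + d^6) = A^14 + 39*A^10 + 277*A^6 + 524*A^2 + 277*A^-2 + 39*A^-6 + A^-10
  A^0 * (131*d + 110*d^3 + 11*d^5) = -11*A^10 - 165*A^6 - 571*A^2 - 571*A^-2 - 165*A^-6 - 11*A^-10
  A^-2 * (25 + 133*d^2 + 51*d^4 + d^6) = A^10 + 57*A^6 + 352*A^2 + 617*A^-2 + 352*A^-6 + 57*A^-10 + A^-14
  A^-4 * (37*d + 72*d^3 + 11*d^5) = -11*A^6 - 127*A^2 - 363*A^-2 - 363*A^-6 - 127*A^-10 - 11*A^-14
  A^-6 * (25*d^2 + 19*d^4 + d^6) = A^6 + 25*A^2 + 116*A^-2 + 184*A^-6 + 116*A^-10 + 25*A^-14 + A^-18
  A^-8 * (8*d^3 + 2*d^5) = -2*A^2 - 18*A^-2 - 44*A^-6 - 44*A^-10 - 18*A^-14 - 2*A^-18
  A^-10 * (d^4) = A^-2 + 4*A^-6 + 6*A^-10 + 4*A^-14 + A^-18
Summing the groups: <K> = A^18 - 2*A^14 + 2*A^10 - 3*A^6 + 4*A^2 - 3*A^-2 + 3*A^-6 - 2*A^-10 + A^-14
Normalise by the writhe: (-A^3)^(-w) = (-A^3)^(2) = A^6, so f(A) = A^6 * <K> = A^24 - 2*A^20 + 2*A^16 - 3*A^12 + 4*A^8 - 3*A^4 + 3 - 2*A^-4 + A^-8.
Substitute A = t^(-1/4), i.e. A^e → t^(-e/4): V(t) = t^2 - 2*t + 3 - 3*t^-1 + 4*t^-2 - 3*t^-3 + 2*t^-4 - 2*t^-5 + t^-6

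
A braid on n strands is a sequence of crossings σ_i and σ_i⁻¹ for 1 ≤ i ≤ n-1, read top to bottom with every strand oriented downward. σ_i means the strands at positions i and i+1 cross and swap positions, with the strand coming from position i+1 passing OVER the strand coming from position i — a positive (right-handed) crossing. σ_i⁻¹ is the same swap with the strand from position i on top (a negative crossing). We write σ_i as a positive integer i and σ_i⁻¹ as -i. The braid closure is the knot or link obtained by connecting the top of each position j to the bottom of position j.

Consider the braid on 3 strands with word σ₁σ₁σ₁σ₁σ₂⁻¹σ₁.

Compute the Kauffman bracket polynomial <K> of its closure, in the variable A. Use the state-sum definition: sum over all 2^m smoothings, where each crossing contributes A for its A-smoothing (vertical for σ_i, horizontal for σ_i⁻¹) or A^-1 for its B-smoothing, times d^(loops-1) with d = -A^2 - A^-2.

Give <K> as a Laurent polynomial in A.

Braid: s1 s1 s1 s1 s2^-1 s1 on 3 strands, 6 crossings.
Writhe w = (#positive) - (#negative) = 5 - 1 = 4.
Enumerate smoothing states for the bracket polynomial. There are 2^6 = 64 states.
For each crossing: s=0 is the vertical smoothing, s=1 horizontal. Crossing k contributes A^(sign_k * (1 - 2*s_k)); loop factor d = -A^2 - A^-2.
Tabulate the states by total A-exponent and number of loops L (A-exp: L × count):
  A^6: L=2 ×1
  A^4: L=1 ×5, L=3 ×1
  A^2: L=2 ×15
  A^0: L=3 ×20
  A^-2: L=4 ×15
  A^-4: L=5 ×6
  A^-6: L=6 ×1
Each group contributes A^e * Σ count * d^(L-1):
Powers of d = -A^2 - A^-2: d^2 = A^4 + 2 + A^-4; d^3 = -A^6 - 3*A^2 - 3*A^-2 - A^-6; d^4 = A^8 + 4*A^4 + 6 + 4*A^-4 + A^-8; d^5 = -A^10 - 5*A^6 - 10*A^2 - 10*A^-2 - 5*A^-6 - A^-10.
  A^6 * (d) = -A^8 - A^4
  A^4 * (5 + d^2) = A^8 + 7*A^4 + 1
  A^2 * (15*d) = -15*A^4 - 15
  A^0 * (20*d^2) = 20*A^4 + 40 + 20*A^-4
  A^-2 * (15*d^3) = -15*A^4 - 45 - 45*A^-4 - 15*A^-8
  A^-4 * (6*d^4) = 6*A^4 + 24 + 36*A^-4 + 24*A^-8 + 6*A^-12
  A^-6 * (d^5) = -A^4 - 5 - 10*A^-4 - 10*A^-8 - 5*A^-12 - A^-16
Summing the groups: <K> = A^4 + A^-4 - A^-8 + A^-12 - A^-16

Answer: A^4 + A^-4 - A^-8 + A^-12 - A^-16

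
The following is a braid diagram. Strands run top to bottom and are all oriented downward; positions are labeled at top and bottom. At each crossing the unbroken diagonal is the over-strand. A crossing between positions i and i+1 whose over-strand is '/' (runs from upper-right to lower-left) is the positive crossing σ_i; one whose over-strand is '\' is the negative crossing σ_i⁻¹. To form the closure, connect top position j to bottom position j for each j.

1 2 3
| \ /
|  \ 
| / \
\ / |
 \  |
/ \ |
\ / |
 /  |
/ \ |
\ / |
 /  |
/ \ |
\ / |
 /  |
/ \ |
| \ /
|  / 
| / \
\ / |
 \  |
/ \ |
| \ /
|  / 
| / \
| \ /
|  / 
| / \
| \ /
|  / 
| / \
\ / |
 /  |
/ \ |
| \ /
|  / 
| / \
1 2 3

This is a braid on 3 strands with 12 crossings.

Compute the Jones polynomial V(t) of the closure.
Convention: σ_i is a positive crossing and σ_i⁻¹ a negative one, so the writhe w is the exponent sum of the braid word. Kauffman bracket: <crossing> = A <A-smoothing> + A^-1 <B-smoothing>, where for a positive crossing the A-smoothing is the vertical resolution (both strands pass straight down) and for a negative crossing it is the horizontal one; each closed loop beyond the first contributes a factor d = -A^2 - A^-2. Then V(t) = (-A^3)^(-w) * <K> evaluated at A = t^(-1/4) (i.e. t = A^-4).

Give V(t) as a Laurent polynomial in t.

-t^9 + 2*t^8 - 3*t^7 + 3*t^6 - 3*t^5 + 3*t^4 - t^3 + t^2

Derivation:
Reading the diagram top to bottom ('/'-over between positions i,i+1 = s_i, '\'-over = s_i^-1): braid word = s2^-1 s1^-1 s1 s1 s1 s2 s1^-1 s2 s2 s2 s1 s2.
The presented braid s2^-1 s1^-1 s1 s1 s1 s2 s1^-1 s2 s2 s2 s1 s2 on 3 strands reduces by inverse Markov moves (closure unchanged at each step):
  Deconjugate: the word is γ·β·γ⁻¹ with γ = s2^-1 s1^-1 (prefix) and γ⁻¹ = s1 s2 (suffix); strip both.
Reduced to β = s1 s1 s1 s2 s1^-1 s2 s2 s2 on 3 strands, 8 crossings.
Compute on β:
Braid: s1 s1 s1 s2 s1^-1 s2 s2 s2 on 3 strands, 8 crossings.
Writhe w = (#positive) - (#negative) = 7 - 1 = 6.
State-sum expansion of <K>. There are 2^8 = 256 states.
Each crossing splits two ways (0=vertical, 1=horizontal). The state's weight is A^(#A-smoothings - #B-smoothings) * d^(loops - 1).
Tabulate the states by total A-exponent and number of loops L (A-exp: L × count):
  A^8: L=2 ×1
  A^6: L=1 ×4, L=3 ×4
  A^4: L=2 ×25, L=4 ×3
  A^2: L=1 ×21, L=3 ×34, L=5 ×1
  A^0: L=2 ×48, L=4 ×22
  A^-2: L=3 ×49, L=5 ×7
  A^-4: L=4 ×27, L=6 ×1
  A^-6: L=5 ×8
  A^-8: L=6 ×1
Each group contributes A^e * Σ count * d^(L-1):
Powers of d = -A^2 - A^-2: d^2 = A^4 + 2 + A^-4; d^3 = -A^6 - 3*A^2 - 3*A^-2 - A^-6; d^4 = A^8 + 4*A^4 + 6 + 4*A^-4 + A^-8; d^5 = -A^10 - 5*A^6 - 10*A^2 - 10*A^-2 - 5*A^-6 - A^-10.
  A^8 * (d) = -A^10 - A^6
  A^6 * (4 + 4*d^2) = 4*A^10 + 12*A^6 + 4*A^2
  A^4 * (25*d + 3*d^3) = -3*A^10 - 34*A^6 - 34*A^2 - 3*A^-2
  A^2 * (21 + 34*d^2 + d^4) = A^10 + 38*A^6 + 95*A^2 + 38*A^-2 + A^-6
  A^0 * (48*d + 22*d^3) = -22*A^6 - 114*A^2 - 114*A^-2 - 22*A^-6
  A^-2 * (49*d^2 + 7*d^4) = 7*A^6 + 77*A^2 + 140*A^-2 + 77*A^-6 + 7*A^-10
  A^-4 * (27*d^3 + d^5) = -A^6 - 32*A^2 - 91*A^-2 - 91*A^-6 - 32*A^-10 - A^-14
  A^-6 * (8*d^4) = 8*A^2 + 32*A^-2 + 48*A^-6 + 32*A^-10 + 8*A^-14
  A^-8 * (d^5) = -A^2 - 5*A^-2 - 10*A^-6 - 10*A^-10 - 5*A^-14 - A^-18
Summing the groups: <K> = A^10 - A^6 + 3*A^2 - 3*A^-2 + 3*A^-6 - 3*A^-10 + 2*A^-14 - A^-18
Normalise by the writhe: (-A^3)^(-w) = (-A^3)^(-6) = A^-18, so f(A) = A^-18 * <K> = A^-8 - A^-12 + 3*A^-16 - 3*A^-20 + 3*A^-24 - 3*A^-28 + 2*A^-32 - A^-36.
Substitute A = t^(-1/4), i.e. A^e → t^(-e/4): V(t) = -t^9 + 2*t^8 - 3*t^7 + 3*t^6 - 3*t^5 + 3*t^4 - t^3 + t^2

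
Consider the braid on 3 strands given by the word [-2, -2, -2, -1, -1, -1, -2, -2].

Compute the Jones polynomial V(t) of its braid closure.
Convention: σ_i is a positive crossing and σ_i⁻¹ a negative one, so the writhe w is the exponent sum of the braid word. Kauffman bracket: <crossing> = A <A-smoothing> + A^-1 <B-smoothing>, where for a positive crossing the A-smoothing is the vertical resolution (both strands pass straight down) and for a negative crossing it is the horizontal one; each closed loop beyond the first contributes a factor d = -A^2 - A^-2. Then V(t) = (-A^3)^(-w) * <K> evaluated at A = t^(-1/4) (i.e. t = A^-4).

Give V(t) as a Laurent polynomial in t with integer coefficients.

t^-3 + 2*t^-5 - 2*t^-6 + 2*t^-7 - 3*t^-8 + 2*t^-9 - 2*t^-10 + t^-11

Derivation:
Braid: s2^-1 s2^-1 s2^-1 s1^-1 s1^-1 s1^-1 s2^-1 s2^-1 on 3 strands, 8 crossings.
Writhe w = (#positive) - (#negative) = 0 - 8 = -8.
State-sum expansion of <K>. There are 2^8 = 256 states.
Smooth each crossing (0=||, 1=⌣⌢); contribution A^(Σ sign_k(1-2s_k)) * d^(L-1).
Tabulate the states by total A-exponent and number of loops L (A-exp: L × count):
  A^8: L=7 ×1
  A^6: L=6 ×8
  A^4: L=5 ×28
  A^2: L=4 ×55, L=6 ×1
  A^0: L=3 ×65, L=5 ×5
  A^-2: L=2 ×45, L=4 ×11
  A^-4: L=1 ×15, L=3 ×13
  A^-6: L=2 ×8
  A^-8: L=3 ×1
Each group contributes A^e * Σ count * d^(L-1):
Powers of d = -A^2 - A^-2: d^2 = A^4 + 2 + A^-4; d^3 = -A^6 - 3*A^2 - 3*A^-2 - A^-6; d^4 = A^8 + 4*A^4 + 6 + 4*A^-4 + A^-8; d^5 = -A^10 - 5*A^6 - 10*A^2 - 10*A^-2 - 5*A^-6 - A^-10; d^6 = A^12 + 6*A^8 + 15*A^4 + 20 + 15*A^-4 + 6*A^-8 + A^-12.
  A^8 * (d^6) = A^20 + 6*A^16 + 15*A^12 + 20*A^8 + 15*A^4 + 6 + A^-4
  A^6 * (8*d^5) = -8*A^16 - 40*A^12 - 80*A^8 - 80*A^4 - 40 - 8*A^-4
  A^4 * (28*d^4) = 28*A^12 + 112*A^8 + 168*A^4 + 112 + 28*A^-4
  A^2 * (55*d^3 + d^5) = -A^12 - 60*A^8 - 175*A^4 - 175 - 60*A^-4 - A^-8
  A^0 * (65*d^2 + 5*d^4) = 5*A^8 + 85*A^4 + 160 + 85*A^-4 + 5*A^-8
  A^-2 * (45*d + 11*d^3) = -11*A^4 - 78 - 78*A^-4 - 11*A^-8
  A^-4 * (15 + 13*d^2) = 13 + 41*A^-4 + 13*A^-8
  A^-6 * (8*d) = -8*A^-4 - 8*A^-8
  A^-8 * (d^2) = A^-4 + 2*A^-8 + A^-12
Summing the groups: <K> = A^20 - 2*A^16 + 2*A^12 - 3*A^8 + 2*A^4 - 2 + 2*A^-4 + A^-12
Normalise by the writhe: (-A^3)^(-w) = (-A^3)^(8) = A^24, so f(A) = A^24 * <K> = A^44 - 2*A^40 + 2*A^36 - 3*A^32 + 2*A^28 - 2*A^24 + 2*A^20 + A^12.
Substitute A = t^(-1/4), i.e. A^e → t^(-e/4): V(t) = t^-3 + 2*t^-5 - 2*t^-6 + 2*t^-7 - 3*t^-8 + 2*t^-9 - 2*t^-10 + t^-11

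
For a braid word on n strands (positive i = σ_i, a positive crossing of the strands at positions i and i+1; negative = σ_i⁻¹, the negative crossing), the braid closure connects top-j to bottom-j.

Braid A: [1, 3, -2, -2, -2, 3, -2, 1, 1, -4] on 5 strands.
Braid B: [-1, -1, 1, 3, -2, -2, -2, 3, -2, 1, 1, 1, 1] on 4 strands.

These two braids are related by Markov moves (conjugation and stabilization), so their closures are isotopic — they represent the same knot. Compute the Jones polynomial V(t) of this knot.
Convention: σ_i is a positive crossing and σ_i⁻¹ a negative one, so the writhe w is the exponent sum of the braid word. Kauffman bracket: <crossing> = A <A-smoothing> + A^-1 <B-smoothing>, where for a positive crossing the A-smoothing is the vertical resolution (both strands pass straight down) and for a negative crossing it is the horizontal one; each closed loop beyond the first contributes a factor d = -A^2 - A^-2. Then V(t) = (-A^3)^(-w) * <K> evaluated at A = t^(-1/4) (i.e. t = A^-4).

Markov-equivalent braids have isotopic closures, hence identical knot invariants. Strip the Markov moves from each word to reach a common short braid β, then compute V(t) once on β.
Braid A: s1 s3 s2^-1 s2^-1 s2^-1 s3 s2^-1 s1 s1 s4^-1 on 5 strands reduces by inverse Markov moves (closure unchanged at each step):
  Destabilize: the word has the form β·s4^-1 where s4^-1 occurs only as the final letter (β ∈ B_4); drop it and the last strand → 4 strands.
Reduced to β = s1 s3 s2^-1 s2^-1 s2^-1 s3 s2^-1 s1 s1 on 4 strands, 9 crossings.
Braid B: s1^-1 s1^-1 s1 s3 s2^-1 s2^-1 s2^-1 s3 s2^-1 s1 s1 s1 s1 on 4 strands reduces by inverse Markov moves (closure unchanged at each step):
  Deconjugate: the word is γ·β·γ⁻¹ with γ = s1^-1 s1^-1 (prefix) and γ⁻¹ = s1 s1 (suffix); strip both.
Reduced to β = s1 s3 s2^-1 s2^-1 s2^-1 s3 s2^-1 s1 s1 on 4 strands, 9 crossings.
Both give the same β = s1 s3 s2^-1 s2^-1 s2^-1 s3 s2^-1 s1 s1 on 4 strands, so one state sum suffices:
Braid: s1 s3 s2^-1 s2^-1 s2^-1 s3 s2^-1 s1 s1 on 4 strands, 9 crossings.
Writhe w = (#positive) - (#negative) = 5 - 4 = 1.
State-sum expansion of <K>. There are 2^9 = 512 states.
Each crossing splits two ways (0=vertical, 1=horizontal). The state's weight is A^(#A-smoothings - #B-smoothings) * d^(loops - 1).
Tabulate the states by total A-exponent and number of loops L (A-exp: L × count):
  A^9: L=6 ×1
  A^7: L=5 ×9
  A^5: L=4 ×33, L=6 ×3
  A^3: L=3 ×64, L=5 ×19, L=7 ×1
  A^1: L=2 ×68, L=4 ×52, L=6 ×6
  A^-1: L=1 ×33, L=3 ×75, L=5 ×18
  A^-3: L=2 ×51, L=4 ×32, L=6 ×1
  A^-5: L=3 ×32, L=5 ×4
  A^-7: L=4 ×9
  A^-9: L=5 ×1
Each group contributes A^e * Σ count * d^(L-1):
Powers of d = -A^2 - A^-2: d^2 = A^4 + 2 + A^-4; d^3 = -A^6 - 3*A^2 - 3*A^-2 - A^-6; d^4 = A^8 + 4*A^4 + 6 + 4*A^-4 + A^-8; d^5 = -A^10 - 5*A^6 - 10*A^2 - 10*A^-2 - 5*A^-6 - A^-10; d^6 = A^12 + 6*A^8 + 15*A^4 + 20 + 15*A^-4 + 6*A^-8 + A^-12.
  A^9 * (d^5) = -A^19 - 5*A^15 - 10*A^11 - 10*A^7 - 5*A^3 - A^-1
  A^7 * (9*d^4) = 9*A^15 + 36*A^11 + 54*A^7 + 36*A^3 + 9*A^-1
  A^5 * (33*d^3 + 3*d^5) = -3*A^15 - 48*A^11 - 129*A^7 - 129*A^3 - 48*A^-1 - 3*A^-5
  A^3 * (64*d^2 + 19*d^4 + d^6) = A^15 + 25*A^11 + 155*A^7 + 262*A^3 + 155*A^-1 + 25*A^-5 + A^-9
  A^1 * (68*d + 52*d^3 + 6*d^5) = -6*A^11 - 82*A^7 - 284*A^3 - 284*A^-1 - 82*A^-5 - 6*A^-9
  A^-1 * (33 + 75*d^2 + 18*d^4) = 18*A^7 + 147*A^3 + 291*A^-1 + 147*A^-5 + 18*A^-9
  A^-3 * (51*d + 32*d^3 + d^5) = -A^7 - 37*A^3 - 157*A^-1 - 157*A^-5 - 37*A^-9 - A^-13
  A^-5 * (32*d^2 + 4*d^4) = 4*A^3 + 48*A^-1 + 88*A^-5 + 48*A^-9 + 4*A^-13
  A^-7 * (9*d^3) = -9*A^-1 - 27*A^-5 - 27*A^-9 - 9*A^-13
  A^-9 * (d^4) = A^-1 + 4*A^-5 + 6*A^-9 + 4*A^-13 + A^-17
Summing the groups: <K> = -A^19 + 2*A^15 - 3*A^11 + 5*A^7 - 6*A^3 + 5*A^-1 - 5*A^-5 + 3*A^-9 - 2*A^-13 + A^-17
Normalise by the writhe: (-A^3)^(-w) = (-A^3)^(-1) = -A^-3, so f(A) = -A^-3 * <K> = A^16 - 2*A^12 + 3*A^8 - 5*A^4 + 6 - 5*A^-4 + 5*A^-8 - 3*A^-12 + 2*A^-16 - A^-20.
Substitute A = t^(-1/4), i.e. A^e → t^(-e/4): V(t) = -t^5 + 2*t^4 - 3*t^3 + 5*t^2 - 5*t + 6 - 5*t^-1 + 3*t^-2 - 2*t^-3 + t^-4

Answer: -t^5 + 2*t^4 - 3*t^3 + 5*t^2 - 5*t + 6 - 5*t^-1 + 3*t^-2 - 2*t^-3 + t^-4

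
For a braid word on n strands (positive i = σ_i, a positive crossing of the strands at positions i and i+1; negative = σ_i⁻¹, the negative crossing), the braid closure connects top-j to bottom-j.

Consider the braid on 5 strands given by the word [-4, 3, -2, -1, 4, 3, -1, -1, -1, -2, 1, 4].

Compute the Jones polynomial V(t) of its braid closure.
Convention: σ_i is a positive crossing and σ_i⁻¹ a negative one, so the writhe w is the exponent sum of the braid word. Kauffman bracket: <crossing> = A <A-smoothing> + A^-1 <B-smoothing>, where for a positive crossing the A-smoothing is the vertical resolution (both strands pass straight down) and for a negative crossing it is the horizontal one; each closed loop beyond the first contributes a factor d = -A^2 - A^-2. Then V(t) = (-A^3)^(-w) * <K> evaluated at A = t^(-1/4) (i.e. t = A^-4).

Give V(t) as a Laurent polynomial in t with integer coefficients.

t - 1 + 3*t^-1 - 4*t^-2 + 4*t^-3 - 4*t^-4 + 3*t^-5 - 2*t^-6 + t^-7

Derivation:
The presented braid s4^-1 s3 s2^-1 s1^-1 s4 s3 s1^-1 s1^-1 s1^-1 s2^-1 s1 s4 on 5 strands reduces by inverse Markov moves (closure unchanged at each step):
  Deconjugate: the word is γ·β·γ⁻¹ with γ = s4^-1 (prefix) and γ⁻¹ = s4 (suffix); strip both.
Reduced to β = s3 s2^-1 s1^-1 s4 s3 s1^-1 s1^-1 s1^-1 s2^-1 s1 on 5 strands, 10 crossings.
Compute on β:
Braid: s3 s2^-1 s1^-1 s4 s3 s1^-1 s1^-1 s1^-1 s2^-1 s1 on 5 strands, 10 crossings.
Writhe w = (#positive) - (#negative) = 4 - 6 = -2.
State-sum expansion of <K>. There are 2^10 = 1024 states.
Smooth each crossing (0=||, 1=⌣⌢); contribution A^(Σ sign_k(1-2s_k)) * d^(L-1).
Tabulate the states by total A-exponent and number of loops L (A-exp: L × count):
  A^10: L=7 ×1
  A^8: L=6 ×10
  A^6: L=5 ×42, L=7 ×3
  A^4: L=4 ×95, L=6 ×24, L=8 ×1
  A^2: L=3 ×124, L=5 ×76, L=7 ×10
  A^0: L=2 ×90, L=4 ×126, L=6 ×35, L=8 ×1
  A^-2: L=1 ×28, L=3 ×116, L=5 ×61, L=7 ×5
  A^-4: L=2 ×50, L=4 ×60, L=6 ×10
  A^-6: L=1 ×5, L=3 ×29, L=5 ×11
  A^-8: L=2 ×4, L=4 ×6
  A^-10: L=3 ×1
Each group contributes A^e * Σ count * d^(L-1):
Powers of d = -A^2 - A^-2: d^2 = A^4 + 2 + A^-4; d^3 = -A^6 - 3*A^2 - 3*A^-2 - A^-6; d^4 = A^8 + 4*A^4 + 6 + 4*A^-4 + A^-8; d^5 = -A^10 - 5*A^6 - 10*A^2 - 10*A^-2 - 5*A^-6 - A^-10; d^6 = A^12 + 6*A^8 + 15*A^4 + 20 + 15*A^-4 + 6*A^-8 + A^-12; d^7 = -A^14 - 7*A^10 - 21*A^6 - 35*A^2 - 35*A^-2 - 21*A^-6 - 7*A^-10 - A^-14.
  A^10 * (d^6) = A^22 + 6*A^18 + 15*A^14 + 20*A^10 + 15*A^6 + 6*A^2 + A^-2
  A^8 * (10*d^5) = -10*A^18 - 50*A^14 - 100*A^10 - 100*A^6 - 50*A^2 - 10*A^-2
  A^6 * (42*d^4 + 3*d^6) = 3*A^18 + 60*A^14 + 213*A^10 + 312*A^6 + 213*A^2 + 60*A^-2 + 3*A^-6
  A^4 * (95*d^3 + 24*d^5 + d^7) = -A^18 - 31*A^14 - 236*A^10 - 560*A^6 - 560*A^2 - 236*A^-2 - 31*A^-6 - A^-10
  A^2 * (124*d^2 + 76*d^4 + 10*d^6) = 10*A^14 + 136*A^10 + 578*A^6 + 904*A^2 + 578*A^-2 + 136*A^-6 + 10*A^-10
  A^0 * (90*d + 126*d^3 + 35*d^5 + d^7) = -A^14 - 42*A^10 - 322*A^6 - 853*A^2 - 853*A^-2 - 322*A^-6 - 42*A^-10 - A^-14
  A^-2 * (28 + 116*d^2 + 61*d^4 + 5*d^6) = 5*A^10 + 91*A^6 + 435*A^2 + 726*A^-2 + 435*A^-6 + 91*A^-10 + 5*A^-14
  A^-4 * (50*d + 60*d^3 + 10*d^5) = -10*A^6 - 110*A^2 - 330*A^-2 - 330*A^-6 - 110*A^-10 - 10*A^-14
  A^-6 * (5 + 29*d^2 + 11*d^4) = 11*A^2 + 73*A^-2 + 129*A^-6 + 73*A^-10 + 11*A^-14
  A^-8 * (4*d + 6*d^3) = -6*A^-2 - 22*A^-6 - 22*A^-10 - 6*A^-14
  A^-10 * (d^2) = A^-6 + 2*A^-10 + A^-14
Summing the groups: <K> = A^22 - 2*A^18 + 3*A^14 - 4*A^10 + 4*A^6 - 4*A^2 + 3*A^-2 - A^-6 + A^-10
Normalise by the writhe: (-A^3)^(-w) = (-A^3)^(2) = A^6, so f(A) = A^6 * <K> = A^28 - 2*A^24 + 3*A^20 - 4*A^16 + 4*A^12 - 4*A^8 + 3*A^4 - 1 + A^-4.
Substitute A = t^(-1/4), i.e. A^e → t^(-e/4): V(t) = t - 1 + 3*t^-1 - 4*t^-2 + 4*t^-3 - 4*t^-4 + 3*t^-5 - 2*t^-6 + t^-7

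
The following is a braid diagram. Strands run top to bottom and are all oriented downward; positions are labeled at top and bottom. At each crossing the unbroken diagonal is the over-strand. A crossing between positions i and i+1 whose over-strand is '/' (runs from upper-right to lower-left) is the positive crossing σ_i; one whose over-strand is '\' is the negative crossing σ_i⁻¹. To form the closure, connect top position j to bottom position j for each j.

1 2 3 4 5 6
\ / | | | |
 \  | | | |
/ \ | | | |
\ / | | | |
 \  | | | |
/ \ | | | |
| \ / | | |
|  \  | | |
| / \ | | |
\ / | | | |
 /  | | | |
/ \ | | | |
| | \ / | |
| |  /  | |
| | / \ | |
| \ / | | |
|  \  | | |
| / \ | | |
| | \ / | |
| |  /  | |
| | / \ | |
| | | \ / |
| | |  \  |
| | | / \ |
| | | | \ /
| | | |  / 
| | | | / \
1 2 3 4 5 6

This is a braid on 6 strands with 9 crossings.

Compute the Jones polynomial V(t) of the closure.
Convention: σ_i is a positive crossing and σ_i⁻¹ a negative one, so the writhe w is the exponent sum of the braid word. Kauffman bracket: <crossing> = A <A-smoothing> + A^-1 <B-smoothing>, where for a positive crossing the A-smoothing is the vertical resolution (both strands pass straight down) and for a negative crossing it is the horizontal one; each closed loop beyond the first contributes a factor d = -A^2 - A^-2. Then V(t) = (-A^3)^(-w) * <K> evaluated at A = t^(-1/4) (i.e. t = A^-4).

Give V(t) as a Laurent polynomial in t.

t^2 - t + 2 - 2*t^-1 + t^-2 - t^-3 + t^-4

Derivation:
Reading the diagram top to bottom ('/'-over between positions i,i+1 = s_i, '\'-over = s_i^-1): braid word = s1^-1 s1^-1 s2^-1 s1 s3 s2^-1 s3 s4^-1 s5.
The presented braid s1^-1 s1^-1 s2^-1 s1 s3 s2^-1 s3 s4^-1 s5 on 6 strands reduces by inverse Markov moves (closure unchanged at each step):
  Destabilize: the word has the form β·s5 where s5 occurs only as the final letter (β ∈ B_5); drop it and the last strand → 5 strands.
  Destabilize: the word has the form β·s4^-1 where s4^-1 occurs only as the final letter (β ∈ B_4); drop it and the last strand → 4 strands.
Reduced to β = s1^-1 s1^-1 s2^-1 s1 s3 s2^-1 s3 on 4 strands, 7 crossings.
Compute on β:
Braid: s1^-1 s1^-1 s2^-1 s1 s3 s2^-1 s3 on 4 strands, 7 crossings.
Writhe w = (#positive) - (#negative) = 3 - 4 = -1.
Enumerate smoothing states for the bracket polynomial. There are 2^7 = 128 states.
Each crossing splits two ways (0=vertical, 1=horizontal). The state's weight is A^(#A-smoothings - #B-smoothings) * d^(loops - 1).
Tabulate the states by total A-exponent and number of loops L (A-exp: L × count):
  A^7: L=4 ×1
  A^5: L=3 ×7
  A^3: L=2 ×17, L=4 ×4
  A^1: L=1 ×14, L=3 ×20, L=5 ×1
  A^-1: L=2 ×27, L=4 ×8
  A^-3: L=1 ×5, L=3 ×15, L=5 ×1
  A^-5: L=2 ×4, L=4 ×3
  A^-7: L=3 ×1
Each group contributes A^e * Σ count * d^(L-1):
Powers of d = -A^2 - A^-2: d^2 = A^4 + 2 + A^-4; d^3 = -A^6 - 3*A^2 - 3*A^-2 - A^-6; d^4 = A^8 + 4*A^4 + 6 + 4*A^-4 + A^-8.
  A^7 * (d^3) = -A^13 - 3*A^9 - 3*A^5 - A
  A^5 * (7*d^2) = 7*A^9 + 14*A^5 + 7*A
  A^3 * (17*d + 4*d^3) = -4*A^9 - 29*A^5 - 29*A - 4*A^-3
  A^1 * (14 + 20*d^2 + d^4) = A^9 + 24*A^5 + 60*A + 24*A^-3 + A^-7
  A^-1 * (27*d + 8*d^3) = -8*A^5 - 51*A - 51*A^-3 - 8*A^-7
  A^-3 * (5 + 15*d^2 + d^4) = A^5 + 19*A + 41*A^-3 + 19*A^-7 + A^-11
  A^-5 * (4*d + 3*d^3) = -3*A - 13*A^-3 - 13*A^-7 - 3*A^-11
  A^-7 * (d^2) = A^-3 + 2*A^-7 + A^-11
Summing the groups: <K> = -A^13 + A^9 - A^5 + 2*A - 2*A^-3 + A^-7 - A^-11
Normalise by the writhe: (-A^3)^(-w) = (-A^3)^(1) = -A^3, so f(A) = -A^3 * <K> = A^16 - A^12 + A^8 - 2*A^4 + 2 - A^-4 + A^-8.
Substitute A = t^(-1/4), i.e. A^e → t^(-e/4): V(t) = t^2 - t + 2 - 2*t^-1 + t^-2 - t^-3 + t^-4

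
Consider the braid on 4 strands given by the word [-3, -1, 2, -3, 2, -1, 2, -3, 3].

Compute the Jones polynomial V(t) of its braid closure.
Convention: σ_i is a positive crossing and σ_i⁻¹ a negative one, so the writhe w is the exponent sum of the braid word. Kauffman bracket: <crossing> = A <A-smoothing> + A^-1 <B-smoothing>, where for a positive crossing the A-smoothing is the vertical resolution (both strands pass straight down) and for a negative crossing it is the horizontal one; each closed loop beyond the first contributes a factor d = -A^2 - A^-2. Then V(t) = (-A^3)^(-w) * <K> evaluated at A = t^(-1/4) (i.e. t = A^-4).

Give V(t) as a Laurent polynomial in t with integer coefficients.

-t^3 + 3*t^2 - 3*t + 4 - 4*t^-1 + 3*t^-2 - 2*t^-3 + t^-4

Derivation:
The presented braid s3^-1 s1^-1 s2 s3^-1 s2 s1^-1 s2 s3^-1 s3 on 4 strands reduces by inverse Markov moves (closure unchanged at each step):
  Deconjugate: the word is γ·β·γ⁻¹ with γ = s3^-1 (prefix) and γ⁻¹ = s3 (suffix); strip both.
Reduced to β = s1^-1 s2 s3^-1 s2 s1^-1 s2 s3^-1 on 4 strands, 7 crossings.
Compute on β:
Braid: s1^-1 s2 s3^-1 s2 s1^-1 s2 s3^-1 on 4 strands, 7 crossings.
Writhe w = (#positive) - (#negative) = 3 - 4 = -1.
Computing the Kauffman bracket via state sum. There are 2^7 = 128 states.
For each crossing: s=0 is the vertical smoothing, s=1 horizontal. Crossing k contributes A^(sign_k * (1 - 2*s_k)); loop factor d = -A^2 - A^-2.
Tabulate the states by total A-exponent and number of loops L (A-exp: L × count):
  A^7: L=4 ×1
  A^5: L=3 ×7
  A^3: L=2 ×19, L=4 ×2
  A^1: L=1 ×21, L=3 ×14
  A^-1: L=2 ×32, L=4 ×3
  A^-3: L=3 ×21
  A^-5: L=4 ×7
  A^-7: L=5 ×1
Each group contributes A^e * Σ count * d^(L-1):
Powers of d = -A^2 - A^-2: d^2 = A^4 + 2 + A^-4; d^3 = -A^6 - 3*A^2 - 3*A^-2 - A^-6; d^4 = A^8 + 4*A^4 + 6 + 4*A^-4 + A^-8.
  A^7 * (d^3) = -A^13 - 3*A^9 - 3*A^5 - A
  A^5 * (7*d^2) = 7*A^9 + 14*A^5 + 7*A
  A^3 * (19*d + 2*d^3) = -2*A^9 - 25*A^5 - 25*A - 2*A^-3
  A^1 * (21 + 14*d^2) = 14*A^5 + 49*A + 14*A^-3
  A^-1 * (32*d + 3*d^3) = -3*A^5 - 41*A - 41*A^-3 - 3*A^-7
  A^-3 * (21*d^2) = 21*A + 42*A^-3 + 21*A^-7
  A^-5 * (7*d^3) = -7*A - 21*A^-3 - 21*A^-7 - 7*A^-11
  A^-7 * (d^4) = A + 4*A^-3 + 6*A^-7 + 4*A^-11 + A^-15
Summing the groups: <K> = -A^13 + 2*A^9 - 3*A^5 + 4*A - 4*A^-3 + 3*A^-7 - 3*A^-11 + A^-15
Normalise by the writhe: (-A^3)^(-w) = (-A^3)^(1) = -A^3, so f(A) = -A^3 * <K> = A^16 - 2*A^12 + 3*A^8 - 4*A^4 + 4 - 3*A^-4 + 3*A^-8 - A^-12.
Substitute A = t^(-1/4), i.e. A^e → t^(-e/4): V(t) = -t^3 + 3*t^2 - 3*t + 4 - 4*t^-1 + 3*t^-2 - 2*t^-3 + t^-4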